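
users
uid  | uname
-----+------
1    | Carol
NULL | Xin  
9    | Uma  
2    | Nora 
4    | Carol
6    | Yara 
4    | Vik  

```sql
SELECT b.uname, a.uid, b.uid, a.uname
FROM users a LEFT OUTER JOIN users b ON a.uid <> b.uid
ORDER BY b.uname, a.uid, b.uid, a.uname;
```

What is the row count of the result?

LEFT JOIN keeps every row from `users a`; unmatched rows get NULL for `users b`'s columns.
Matching on a.uid <> b.uid. A NULL in a compared column never satisfies the condition.
- a[0] uid=1 → 5 match(es) in b → 5 row(s).
- a[1] uid=NULL → no match; kept with NULLs on the b side.
- a[2] uid=9 → 5 match(es) in b → 5 row(s).
- a[3] uid=2 → 5 match(es) in b → 5 row(s).
- a[4] uid=4 → 4 match(es) in b → 4 row(s).
- a[5] uid=6 → 5 match(es) in b → 5 row(s).
- a[6] uid=4 → 4 match(es) in b → 4 row(s).
Total: 28 matched + 1 padded = 29 rows.

29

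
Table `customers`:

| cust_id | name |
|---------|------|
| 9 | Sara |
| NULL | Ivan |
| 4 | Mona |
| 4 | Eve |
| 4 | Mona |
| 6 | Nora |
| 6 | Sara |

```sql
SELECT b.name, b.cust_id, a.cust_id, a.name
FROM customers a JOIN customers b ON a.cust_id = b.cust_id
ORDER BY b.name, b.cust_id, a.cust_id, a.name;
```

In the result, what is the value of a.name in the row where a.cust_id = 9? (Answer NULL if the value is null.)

Sara

INNER JOIN keeps only pairs where the ON condition holds.
Matching on a.cust_id = b.cust_id. A NULL in a compared column never satisfies the condition.
- cust_id=9: 1 matching b row(s), so 1 row(s) emitted.
- cust_id=NULL: no matching b row, dropped.
- cust_id=4: 3 matching b row(s), so 3 row(s) emitted.
- cust_id=4: 3 matching b row(s), so 3 row(s) emitted.
- cust_id=4: 3 matching b row(s), so 3 row(s) emitted.
- cust_id=6: 2 matching b row(s), so 2 row(s) emitted.
- cust_id=6: 2 matching b row(s), so 2 row(s) emitted.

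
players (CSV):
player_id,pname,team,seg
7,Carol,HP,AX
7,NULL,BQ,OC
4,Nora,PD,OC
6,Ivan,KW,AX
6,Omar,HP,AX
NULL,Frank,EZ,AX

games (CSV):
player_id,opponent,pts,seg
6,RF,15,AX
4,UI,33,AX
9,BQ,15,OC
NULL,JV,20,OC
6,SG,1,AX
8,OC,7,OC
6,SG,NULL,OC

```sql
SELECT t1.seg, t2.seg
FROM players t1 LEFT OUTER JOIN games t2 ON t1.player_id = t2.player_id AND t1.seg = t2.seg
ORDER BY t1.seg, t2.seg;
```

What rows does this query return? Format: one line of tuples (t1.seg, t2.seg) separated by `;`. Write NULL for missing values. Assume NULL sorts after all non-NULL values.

(AX, AX); (AX, AX); (AX, AX); (AX, AX); (AX, NULL); (AX, NULL); (OC, NULL); (OC, NULL)

LEFT JOIN keeps every row from `players`; unmatched rows get NULL for `games`'s columns.
Matching on t1.player_id = t2.player_id AND t1.seg = t2.seg. A NULL in a compared column never satisfies the condition.
Matched pairs: 4; unmatched t1 rows kept: 4.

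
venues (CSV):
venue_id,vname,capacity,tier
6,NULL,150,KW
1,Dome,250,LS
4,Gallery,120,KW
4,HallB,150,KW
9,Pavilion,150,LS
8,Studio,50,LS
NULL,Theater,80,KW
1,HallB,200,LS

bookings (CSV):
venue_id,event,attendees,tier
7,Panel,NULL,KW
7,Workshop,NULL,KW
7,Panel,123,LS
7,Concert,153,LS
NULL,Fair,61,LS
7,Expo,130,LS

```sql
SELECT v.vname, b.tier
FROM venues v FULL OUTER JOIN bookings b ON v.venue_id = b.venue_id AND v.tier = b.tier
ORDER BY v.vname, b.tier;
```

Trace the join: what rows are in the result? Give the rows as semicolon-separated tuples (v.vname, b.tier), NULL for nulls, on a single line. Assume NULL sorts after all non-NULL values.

(Dome, NULL); (Gallery, NULL); (HallB, NULL); (HallB, NULL); (Pavilion, NULL); (Studio, NULL); (Theater, NULL); (NULL, KW); (NULL, KW); (NULL, LS); (NULL, LS); (NULL, LS); (NULL, LS); (NULL, NULL)

FULL OUTER JOIN keeps every row from both sides; unmatched rows get NULL for the other side's columns.
Matching on v.venue_id = b.venue_id AND v.tier = b.tier. A NULL in a compared column never satisfies the condition.
- venue_id=6, tier=KW: no b row matches, row kept with b columns NULL.
- venue_id=1, tier=LS: no b row matches, row kept with b columns NULL.
- venue_id=4, tier=KW: no b row matches, row kept with b columns NULL.
- venue_id=4, tier=KW: no b row matches, row kept with b columns NULL.
- venue_id=9, tier=LS: no b row matches, row kept with b columns NULL.
- venue_id=8, tier=LS: no b row matches, row kept with b columns NULL.
- venue_id=NULL, tier=KW: no b row matches, row kept with b columns NULL.
- venue_id=1, tier=LS: no b row matches, row kept with b columns NULL.
- 6 row(s) from b found no v partner → padded with NULL.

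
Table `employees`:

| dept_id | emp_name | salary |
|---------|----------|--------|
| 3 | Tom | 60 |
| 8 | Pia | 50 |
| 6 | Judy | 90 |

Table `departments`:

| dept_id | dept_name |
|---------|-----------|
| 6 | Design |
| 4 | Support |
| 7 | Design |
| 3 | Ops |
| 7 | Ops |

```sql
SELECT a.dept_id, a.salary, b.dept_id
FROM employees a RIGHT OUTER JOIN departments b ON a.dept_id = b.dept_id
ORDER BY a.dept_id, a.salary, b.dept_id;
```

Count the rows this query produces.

5

RIGHT JOIN keeps every row from `departments`; unmatched rows get NULL for `employees`'s columns.
Matching on a.dept_id = b.dept_id.
Matched pairs: 2; unmatched b rows kept: 3.
Total: 2 matched + 3 padded = 5 rows.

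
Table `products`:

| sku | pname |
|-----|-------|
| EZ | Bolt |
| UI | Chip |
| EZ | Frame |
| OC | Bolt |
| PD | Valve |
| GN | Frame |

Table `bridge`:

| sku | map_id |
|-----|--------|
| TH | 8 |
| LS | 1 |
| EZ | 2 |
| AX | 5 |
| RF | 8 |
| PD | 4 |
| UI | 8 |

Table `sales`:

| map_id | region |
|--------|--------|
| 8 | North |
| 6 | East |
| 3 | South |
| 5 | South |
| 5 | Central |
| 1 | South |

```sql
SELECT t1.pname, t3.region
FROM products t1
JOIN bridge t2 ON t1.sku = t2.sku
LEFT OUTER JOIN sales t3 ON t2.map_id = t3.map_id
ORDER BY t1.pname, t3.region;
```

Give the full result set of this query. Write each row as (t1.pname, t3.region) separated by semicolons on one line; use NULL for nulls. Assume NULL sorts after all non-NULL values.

(Bolt, NULL); (Chip, North); (Frame, NULL); (Valve, NULL)

Joins associate left-to-right: products INNER JOIN bridge on sku gives 4 intermediate row(s).
Then LEFT JOIN `sales t3` on map_id: each of those 4 rows is kept; rows whose t2.map_id has no match in t3 get NULL for t3's columns.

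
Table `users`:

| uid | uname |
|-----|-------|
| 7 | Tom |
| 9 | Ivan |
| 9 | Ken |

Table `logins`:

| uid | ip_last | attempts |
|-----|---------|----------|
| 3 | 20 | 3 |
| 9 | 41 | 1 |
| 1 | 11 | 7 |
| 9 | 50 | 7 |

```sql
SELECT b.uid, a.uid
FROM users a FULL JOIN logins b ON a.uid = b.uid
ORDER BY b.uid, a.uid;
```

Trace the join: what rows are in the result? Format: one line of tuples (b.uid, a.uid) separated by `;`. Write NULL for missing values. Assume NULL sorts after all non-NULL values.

(1, NULL); (3, NULL); (9, 9); (9, 9); (9, 9); (9, 9); (NULL, 7)

FULL OUTER JOIN keeps every row from both sides; unmatched rows get NULL for the other side's columns.
Matching on a.uid = b.uid.
Matched pairs: 4; unmatched a rows kept: 1; unmatched b rows kept: 2.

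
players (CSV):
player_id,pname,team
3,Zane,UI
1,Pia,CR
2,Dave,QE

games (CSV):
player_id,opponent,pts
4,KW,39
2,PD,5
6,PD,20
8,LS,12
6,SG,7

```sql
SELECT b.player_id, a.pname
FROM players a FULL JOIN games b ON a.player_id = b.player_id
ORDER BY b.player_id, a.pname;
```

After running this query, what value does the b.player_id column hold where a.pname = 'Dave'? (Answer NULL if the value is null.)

FULL OUTER JOIN keeps every row from both sides; unmatched rows get NULL for the other side's columns.
Matching on a.player_id = b.player_id.
Matched pairs: 1; unmatched a rows kept: 2; unmatched b rows kept: 4.

2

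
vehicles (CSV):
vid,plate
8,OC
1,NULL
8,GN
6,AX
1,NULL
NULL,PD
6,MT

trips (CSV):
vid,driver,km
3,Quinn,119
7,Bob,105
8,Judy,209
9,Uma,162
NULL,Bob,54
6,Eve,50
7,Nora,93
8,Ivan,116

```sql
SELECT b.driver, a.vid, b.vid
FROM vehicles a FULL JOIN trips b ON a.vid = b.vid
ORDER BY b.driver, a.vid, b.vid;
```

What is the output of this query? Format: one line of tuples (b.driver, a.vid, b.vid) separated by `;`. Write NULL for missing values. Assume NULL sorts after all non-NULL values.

(Bob, NULL, 7); (Bob, NULL, NULL); (Eve, 6, 6); (Eve, 6, 6); (Ivan, 8, 8); (Ivan, 8, 8); (Judy, 8, 8); (Judy, 8, 8); (Nora, NULL, 7); (Quinn, NULL, 3); (Uma, NULL, 9); (NULL, 1, NULL); (NULL, 1, NULL); (NULL, NULL, NULL)

FULL OUTER JOIN keeps every row from both sides; unmatched rows get NULL for the other side's columns.
Matching on a.vid = b.vid. A NULL in a compared column never satisfies the condition.
- a (vid=8) pairs with 2 row(s) of b.
- a (vid=1) has no partner → padded with NULL.
- a (vid=8) pairs with 2 row(s) of b.
- a (vid=6) pairs with 1 row(s) of b.
- a (vid=1) has no partner → padded with NULL.
- a (vid=NULL) has no partner → padded with NULL.
- a (vid=6) pairs with 1 row(s) of b.
- 5 b row(s) had no a match → kept, a columns NULL.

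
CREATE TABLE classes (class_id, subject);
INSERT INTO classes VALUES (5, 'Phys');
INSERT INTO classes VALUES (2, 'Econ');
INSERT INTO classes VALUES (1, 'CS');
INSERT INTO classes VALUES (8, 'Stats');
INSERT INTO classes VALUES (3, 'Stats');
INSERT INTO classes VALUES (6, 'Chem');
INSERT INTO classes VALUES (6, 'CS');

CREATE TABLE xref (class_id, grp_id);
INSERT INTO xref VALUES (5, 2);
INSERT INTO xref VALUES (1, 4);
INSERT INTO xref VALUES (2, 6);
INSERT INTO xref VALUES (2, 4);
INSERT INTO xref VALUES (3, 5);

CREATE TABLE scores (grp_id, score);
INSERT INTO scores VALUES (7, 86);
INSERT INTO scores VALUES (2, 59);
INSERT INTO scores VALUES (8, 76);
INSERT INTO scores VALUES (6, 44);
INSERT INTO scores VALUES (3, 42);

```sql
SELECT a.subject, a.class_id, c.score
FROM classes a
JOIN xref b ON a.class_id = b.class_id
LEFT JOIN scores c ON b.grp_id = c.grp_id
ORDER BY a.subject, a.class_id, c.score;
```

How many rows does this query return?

5

Step 1 — a INNER JOIN b on class_id → 5 row(s).
Then LEFT JOIN `scores c` on grp_id: each of those 5 rows is kept; rows whose b.grp_id has no match in c get NULL for c's columns.
Result: 5 row(s).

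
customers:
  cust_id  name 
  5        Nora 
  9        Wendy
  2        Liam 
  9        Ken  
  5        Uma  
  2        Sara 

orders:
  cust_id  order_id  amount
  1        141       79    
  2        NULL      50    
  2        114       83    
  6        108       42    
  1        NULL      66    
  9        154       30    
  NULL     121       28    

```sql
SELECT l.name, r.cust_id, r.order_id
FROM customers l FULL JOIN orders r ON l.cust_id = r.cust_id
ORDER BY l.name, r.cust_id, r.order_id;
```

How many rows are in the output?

12

FULL OUTER JOIN keeps every row from both sides; unmatched rows get NULL for the other side's columns.
Matching on l.cust_id = r.cust_id. A NULL in a compared column never satisfies the condition.
Matched pairs: 6; unmatched l rows kept: 2; unmatched r rows kept: 4.
Total: 6 matched + 6 padded = 12 rows.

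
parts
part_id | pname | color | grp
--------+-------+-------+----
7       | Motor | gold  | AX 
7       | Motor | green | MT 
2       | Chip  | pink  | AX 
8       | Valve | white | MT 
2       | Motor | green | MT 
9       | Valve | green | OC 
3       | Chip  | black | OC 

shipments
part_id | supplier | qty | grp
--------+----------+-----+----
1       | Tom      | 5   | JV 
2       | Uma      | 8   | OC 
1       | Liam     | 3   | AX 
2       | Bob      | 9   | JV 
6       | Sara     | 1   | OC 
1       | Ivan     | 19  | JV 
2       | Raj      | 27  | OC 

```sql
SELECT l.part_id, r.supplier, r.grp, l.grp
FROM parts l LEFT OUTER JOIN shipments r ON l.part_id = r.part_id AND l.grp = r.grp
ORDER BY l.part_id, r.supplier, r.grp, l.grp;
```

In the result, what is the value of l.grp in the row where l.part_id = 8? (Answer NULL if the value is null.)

LEFT JOIN keeps every row from `parts`; unmatched rows get NULL for `shipments`'s columns.
Matching on l.part_id = r.part_id AND l.grp = r.grp.
- l[0] part_id=7, grp=AX → no match; kept with NULLs on the r side.
- l[1] part_id=7, grp=MT → no match; kept with NULLs on the r side.
- l[2] part_id=2, grp=AX → no match; kept with NULLs on the r side.
- l[3] part_id=8, grp=MT → no match; kept with NULLs on the r side.
- l[4] part_id=2, grp=MT → no match; kept with NULLs on the r side.
- l[5] part_id=9, grp=OC → no match; kept with NULLs on the r side.
- l[6] part_id=3, grp=OC → no match; kept with NULLs on the r side.

MT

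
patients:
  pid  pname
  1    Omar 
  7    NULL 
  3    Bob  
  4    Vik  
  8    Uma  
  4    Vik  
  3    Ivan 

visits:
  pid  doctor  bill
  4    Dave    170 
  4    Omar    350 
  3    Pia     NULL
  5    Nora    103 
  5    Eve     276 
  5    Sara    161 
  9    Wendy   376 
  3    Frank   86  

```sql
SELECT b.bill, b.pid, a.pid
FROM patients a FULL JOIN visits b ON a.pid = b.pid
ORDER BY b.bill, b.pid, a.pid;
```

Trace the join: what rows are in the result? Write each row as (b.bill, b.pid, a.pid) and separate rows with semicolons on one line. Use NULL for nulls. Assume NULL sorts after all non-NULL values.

FULL OUTER JOIN keeps every row from both sides; unmatched rows get NULL for the other side's columns.
Matching on a.pid = b.pid.
- a (pid=1) has no partner → padded with NULL.
- a (pid=7) has no partner → padded with NULL.
- a (pid=3) pairs with 2 row(s) of b.
- a (pid=4) pairs with 2 row(s) of b.
- a (pid=8) has no partner → padded with NULL.
- a (pid=4) pairs with 2 row(s) of b.
- a (pid=3) pairs with 2 row(s) of b.
- 4 row(s) from b found no a partner → padded with NULL.

(86, 3, 3); (86, 3, 3); (103, 5, NULL); (161, 5, NULL); (170, 4, 4); (170, 4, 4); (276, 5, NULL); (350, 4, 4); (350, 4, 4); (376, 9, NULL); (NULL, 3, 3); (NULL, 3, 3); (NULL, NULL, 1); (NULL, NULL, 7); (NULL, NULL, 8)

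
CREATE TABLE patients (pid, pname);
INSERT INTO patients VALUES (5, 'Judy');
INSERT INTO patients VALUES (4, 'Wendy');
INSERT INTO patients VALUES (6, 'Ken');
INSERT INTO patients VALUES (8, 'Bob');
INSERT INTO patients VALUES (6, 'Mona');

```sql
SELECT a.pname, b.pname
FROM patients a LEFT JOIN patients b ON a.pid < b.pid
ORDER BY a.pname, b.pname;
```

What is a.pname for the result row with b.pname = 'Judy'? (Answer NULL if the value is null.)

Wendy

LEFT JOIN keeps every row from `patients a`; unmatched rows get NULL for `patients b`'s columns.
Matching on a.pid < b.pid.
Matched pairs: 9; unmatched a rows kept: 1.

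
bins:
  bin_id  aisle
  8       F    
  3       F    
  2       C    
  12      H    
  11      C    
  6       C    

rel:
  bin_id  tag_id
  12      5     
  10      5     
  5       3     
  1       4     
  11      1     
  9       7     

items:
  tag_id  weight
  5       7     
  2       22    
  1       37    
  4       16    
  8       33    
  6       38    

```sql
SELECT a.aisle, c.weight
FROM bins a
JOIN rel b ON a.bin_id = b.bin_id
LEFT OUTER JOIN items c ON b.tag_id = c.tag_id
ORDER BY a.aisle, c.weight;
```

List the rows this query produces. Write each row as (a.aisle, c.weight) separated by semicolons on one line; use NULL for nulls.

(C, 37); (H, 7)

Evaluate left to right. First `bins a INNER JOIN rel b` on bin_id: 2 row(s).
Then LEFT JOIN `items c` on tag_id: each of those 2 rows is kept; rows whose b.tag_id has no match in c get NULL for c's columns.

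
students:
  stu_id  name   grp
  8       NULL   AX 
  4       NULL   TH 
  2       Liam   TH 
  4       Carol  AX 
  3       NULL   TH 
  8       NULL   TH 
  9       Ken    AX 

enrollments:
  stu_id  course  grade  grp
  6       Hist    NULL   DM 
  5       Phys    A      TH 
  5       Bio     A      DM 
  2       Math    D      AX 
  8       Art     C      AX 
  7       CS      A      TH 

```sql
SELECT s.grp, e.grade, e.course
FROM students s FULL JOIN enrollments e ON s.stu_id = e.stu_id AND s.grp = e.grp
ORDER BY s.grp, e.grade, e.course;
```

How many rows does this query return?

FULL OUTER JOIN keeps every row from both sides; unmatched rows get NULL for the other side's columns.
Matching on s.stu_id = e.stu_id AND s.grp = e.grp.
- s[0] stu_id=8, grp=AX → 1 match(es) in e → 1 row(s).
- s[1] stu_id=4, grp=TH → no match; kept with NULLs on the e side.
- s[2] stu_id=2, grp=TH → no match; kept with NULLs on the e side.
- s[3] stu_id=4, grp=AX → no match; kept with NULLs on the e side.
- s[4] stu_id=3, grp=TH → no match; kept with NULLs on the e side.
- s[5] stu_id=8, grp=TH → no match; kept with NULLs on the e side.
- s[6] stu_id=9, grp=AX → no match; kept with NULLs on the e side.
- 5 row(s) from e found no s partner → padded with NULL.
Total: 1 matched + 11 padded = 12 rows.

12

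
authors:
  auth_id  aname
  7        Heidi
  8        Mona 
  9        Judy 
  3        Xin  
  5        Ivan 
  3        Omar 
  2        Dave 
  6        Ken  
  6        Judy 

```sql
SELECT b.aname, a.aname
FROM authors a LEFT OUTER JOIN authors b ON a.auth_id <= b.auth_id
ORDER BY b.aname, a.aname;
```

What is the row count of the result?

47

LEFT JOIN keeps every row from `authors a`; unmatched rows get NULL for `authors b`'s columns.
Matching on a.auth_id <= b.auth_id.
- a (auth_id=7) pairs with 3 row(s) of b.
- a (auth_id=8) pairs with 2 row(s) of b.
- a (auth_id=9) pairs with 1 row(s) of b.
- a (auth_id=3) pairs with 8 row(s) of b.
- a (auth_id=5) pairs with 6 row(s) of b.
- a (auth_id=3) pairs with 8 row(s) of b.
- a (auth_id=2) pairs with 9 row(s) of b.
- a (auth_id=6) pairs with 5 row(s) of b.
- a (auth_id=6) pairs with 5 row(s) of b.
Total: 47 rows.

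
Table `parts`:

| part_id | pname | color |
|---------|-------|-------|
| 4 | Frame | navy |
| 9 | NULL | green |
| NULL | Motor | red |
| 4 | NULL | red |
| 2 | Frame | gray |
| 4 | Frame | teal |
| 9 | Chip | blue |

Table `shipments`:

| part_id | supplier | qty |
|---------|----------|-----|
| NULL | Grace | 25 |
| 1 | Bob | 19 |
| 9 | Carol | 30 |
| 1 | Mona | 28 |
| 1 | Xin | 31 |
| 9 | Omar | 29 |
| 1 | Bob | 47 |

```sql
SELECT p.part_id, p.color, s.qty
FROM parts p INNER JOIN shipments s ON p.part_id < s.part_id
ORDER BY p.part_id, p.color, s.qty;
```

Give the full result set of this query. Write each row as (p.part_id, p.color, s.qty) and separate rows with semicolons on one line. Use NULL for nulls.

(2, gray, 29); (2, gray, 30); (4, navy, 29); (4, navy, 30); (4, red, 29); (4, red, 30); (4, teal, 29); (4, teal, 30)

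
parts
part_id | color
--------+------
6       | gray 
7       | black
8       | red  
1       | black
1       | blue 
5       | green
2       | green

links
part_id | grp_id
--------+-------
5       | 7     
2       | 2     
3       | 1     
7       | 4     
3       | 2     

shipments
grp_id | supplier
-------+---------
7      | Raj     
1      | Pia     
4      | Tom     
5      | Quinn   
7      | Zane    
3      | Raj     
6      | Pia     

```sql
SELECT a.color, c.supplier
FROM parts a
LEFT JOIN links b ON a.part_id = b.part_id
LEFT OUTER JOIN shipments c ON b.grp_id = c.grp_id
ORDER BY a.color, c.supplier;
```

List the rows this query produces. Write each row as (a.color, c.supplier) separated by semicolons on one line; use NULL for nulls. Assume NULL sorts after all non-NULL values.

(black, Tom); (black, NULL); (blue, NULL); (gray, NULL); (green, Raj); (green, Zane); (green, NULL); (red, NULL)

Evaluate left to right. First `parts a LEFT JOIN links b` on part_id: 7 row(s).
Then LEFT JOIN `shipments c` on grp_id: each of those 7 rows is kept; rows whose b.grp_id has no match in c get NULL for c's columns.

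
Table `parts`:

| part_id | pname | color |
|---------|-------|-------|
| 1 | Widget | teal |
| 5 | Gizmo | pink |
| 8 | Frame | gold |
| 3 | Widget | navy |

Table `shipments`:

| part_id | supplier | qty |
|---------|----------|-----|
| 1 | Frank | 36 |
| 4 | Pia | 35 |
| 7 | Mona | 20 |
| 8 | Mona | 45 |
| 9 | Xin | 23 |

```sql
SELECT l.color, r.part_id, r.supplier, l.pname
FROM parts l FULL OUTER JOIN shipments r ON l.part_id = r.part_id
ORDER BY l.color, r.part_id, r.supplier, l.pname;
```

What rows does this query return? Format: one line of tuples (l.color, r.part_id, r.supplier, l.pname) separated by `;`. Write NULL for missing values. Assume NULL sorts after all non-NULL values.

(gold, 8, Mona, Frame); (navy, NULL, NULL, Widget); (pink, NULL, NULL, Gizmo); (teal, 1, Frank, Widget); (NULL, 4, Pia, NULL); (NULL, 7, Mona, NULL); (NULL, 9, Xin, NULL)

FULL OUTER JOIN keeps every row from both sides; unmatched rows get NULL for the other side's columns.
Matching on l.part_id = r.part_id.
- l (part_id=1) pairs with 1 row(s) of r.
- l (part_id=5) has no partner → padded with NULL.
- l (part_id=8) pairs with 1 row(s) of r.
- l (part_id=3) has no partner → padded with NULL.
- plus 3 unmatched r row(s), each kept with NULL l columns.
After projecting and ordering:
l.color | r.part_id | r.supplier | l.pname
gold | 8 | Mona | Frame
navy | NULL | NULL | Widget
pink | NULL | NULL | Gizmo
teal | 1 | Frank | Widget
NULL | 4 | Pia | NULL
NULL | 7 | Mona | NULL
NULL | 9 | Xin | NULL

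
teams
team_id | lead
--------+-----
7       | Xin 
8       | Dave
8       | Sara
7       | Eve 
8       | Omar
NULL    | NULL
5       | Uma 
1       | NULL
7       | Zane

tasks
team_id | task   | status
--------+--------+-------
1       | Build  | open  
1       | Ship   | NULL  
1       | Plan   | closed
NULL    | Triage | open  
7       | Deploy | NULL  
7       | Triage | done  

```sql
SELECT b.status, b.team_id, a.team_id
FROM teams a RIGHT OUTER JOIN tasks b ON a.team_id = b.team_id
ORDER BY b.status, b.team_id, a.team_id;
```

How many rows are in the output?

RIGHT JOIN keeps every row from `tasks`; unmatched rows get NULL for `teams`'s columns.
Matching on a.team_id = b.team_id. A NULL in a compared column never satisfies the condition.
- a row (team_id=7): matches 2 b row(s) → 2 output row(s).
- a row (team_id=8): no match.
- a row (team_id=8): no match.
- a row (team_id=7): matches 2 b row(s) → 2 output row(s).
- a row (team_id=8): no match.
- a row (team_id=NULL): no match.
- a row (team_id=5): no match.
- a row (team_id=1): matches 3 b row(s) → 3 output row(s).
- a row (team_id=7): matches 2 b row(s) → 2 output row(s).
- 1 b row(s) had no a match → kept, a columns NULL.
Total: 9 matched + 1 padded = 10 rows.

10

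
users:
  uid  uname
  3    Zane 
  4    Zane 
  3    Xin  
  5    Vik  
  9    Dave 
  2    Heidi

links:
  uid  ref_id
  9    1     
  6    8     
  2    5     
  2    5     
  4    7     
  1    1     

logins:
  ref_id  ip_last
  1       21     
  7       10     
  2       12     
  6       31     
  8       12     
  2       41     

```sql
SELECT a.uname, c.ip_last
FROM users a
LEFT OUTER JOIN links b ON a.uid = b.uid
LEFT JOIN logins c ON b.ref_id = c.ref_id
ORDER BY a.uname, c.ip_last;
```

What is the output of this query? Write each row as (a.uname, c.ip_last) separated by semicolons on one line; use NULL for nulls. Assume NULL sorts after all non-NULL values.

(Dave, 21); (Heidi, NULL); (Heidi, NULL); (Vik, NULL); (Xin, NULL); (Zane, 10); (Zane, NULL)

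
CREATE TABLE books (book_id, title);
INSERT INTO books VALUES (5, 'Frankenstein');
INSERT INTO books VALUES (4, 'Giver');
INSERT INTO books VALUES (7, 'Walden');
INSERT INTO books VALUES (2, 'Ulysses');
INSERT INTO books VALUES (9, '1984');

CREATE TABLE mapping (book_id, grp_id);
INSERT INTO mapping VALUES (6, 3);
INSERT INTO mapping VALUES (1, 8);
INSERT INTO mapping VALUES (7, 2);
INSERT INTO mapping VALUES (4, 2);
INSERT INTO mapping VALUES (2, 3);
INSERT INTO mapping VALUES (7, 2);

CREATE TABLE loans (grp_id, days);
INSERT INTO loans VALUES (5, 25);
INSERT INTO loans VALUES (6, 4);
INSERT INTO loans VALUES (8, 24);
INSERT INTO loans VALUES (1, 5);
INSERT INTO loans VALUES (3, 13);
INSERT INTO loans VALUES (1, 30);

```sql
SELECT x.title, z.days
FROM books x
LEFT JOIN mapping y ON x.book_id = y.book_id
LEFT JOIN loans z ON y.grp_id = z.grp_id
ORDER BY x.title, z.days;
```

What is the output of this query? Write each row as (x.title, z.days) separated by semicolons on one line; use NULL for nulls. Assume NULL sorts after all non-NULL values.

(1984, NULL); (Frankenstein, NULL); (Giver, NULL); (Ulysses, 13); (Walden, NULL); (Walden, NULL)

Step 1 — x LEFT JOIN y on book_id → 6 row(s).
Then LEFT JOIN `loans z` on grp_id: each of those 6 rows is kept; rows whose y.grp_id has no match in z get NULL for z's columns.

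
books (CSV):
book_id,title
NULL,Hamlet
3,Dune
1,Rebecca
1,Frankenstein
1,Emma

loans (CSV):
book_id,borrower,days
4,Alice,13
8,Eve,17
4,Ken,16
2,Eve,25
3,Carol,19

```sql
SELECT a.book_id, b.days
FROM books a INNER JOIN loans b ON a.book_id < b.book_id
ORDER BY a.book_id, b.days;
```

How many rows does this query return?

18

INNER JOIN keeps only pairs where the ON condition holds.
Matching on a.book_id < b.book_id. A NULL in a compared column never satisfies the condition.
- book_id=NULL: no matching b row, dropped.
- book_id=3: 3 matching b row(s), so 3 row(s) emitted.
- book_id=1: 5 matching b row(s), so 5 row(s) emitted.
- book_id=1: 5 matching b row(s), so 5 row(s) emitted.
- book_id=1: 5 matching b row(s), so 5 row(s) emitted.
Total: 18 rows.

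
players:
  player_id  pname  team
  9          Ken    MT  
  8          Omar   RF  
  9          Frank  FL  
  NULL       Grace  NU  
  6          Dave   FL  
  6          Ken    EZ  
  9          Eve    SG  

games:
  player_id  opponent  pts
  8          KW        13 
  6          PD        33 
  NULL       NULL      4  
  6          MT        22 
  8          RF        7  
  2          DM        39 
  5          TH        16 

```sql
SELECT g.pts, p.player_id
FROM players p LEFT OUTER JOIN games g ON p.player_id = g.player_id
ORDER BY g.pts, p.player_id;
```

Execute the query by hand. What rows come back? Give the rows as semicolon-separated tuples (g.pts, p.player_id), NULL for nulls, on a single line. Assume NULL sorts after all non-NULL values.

(7, 8); (13, 8); (22, 6); (22, 6); (33, 6); (33, 6); (NULL, 9); (NULL, 9); (NULL, 9); (NULL, NULL)

LEFT JOIN keeps every row from `players`; unmatched rows get NULL for `games`'s columns.
Matching on p.player_id = g.player_id. A NULL in a compared column never satisfies the condition.
- p (player_id=9) has no partner → padded with NULL.
- p (player_id=8) pairs with 2 row(s) of g.
- p (player_id=9) has no partner → padded with NULL.
- p (player_id=NULL) has no partner → padded with NULL.
- p (player_id=6) pairs with 2 row(s) of g.
- p (player_id=6) pairs with 2 row(s) of g.
- p (player_id=9) has no partner → padded with NULL.
After projecting and ordering:
g.pts | p.player_id
7 | 8
13 | 8
22 | 6
22 | 6
33 | 6
33 | 6
NULL | 9
NULL | 9
NULL | 9
NULL | NULL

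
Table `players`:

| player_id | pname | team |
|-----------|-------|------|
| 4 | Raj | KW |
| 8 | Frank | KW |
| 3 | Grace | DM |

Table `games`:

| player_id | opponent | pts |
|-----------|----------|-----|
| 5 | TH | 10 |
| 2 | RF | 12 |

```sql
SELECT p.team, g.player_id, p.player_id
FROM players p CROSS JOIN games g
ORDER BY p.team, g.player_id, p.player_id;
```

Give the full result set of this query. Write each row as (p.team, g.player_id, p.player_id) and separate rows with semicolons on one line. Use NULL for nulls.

(DM, 2, 3); (DM, 5, 3); (KW, 2, 4); (KW, 2, 8); (KW, 5, 4); (KW, 5, 8)

CROSS JOIN pairs every row of `players` with every row of `games`: 3 × 2 = 6 rows.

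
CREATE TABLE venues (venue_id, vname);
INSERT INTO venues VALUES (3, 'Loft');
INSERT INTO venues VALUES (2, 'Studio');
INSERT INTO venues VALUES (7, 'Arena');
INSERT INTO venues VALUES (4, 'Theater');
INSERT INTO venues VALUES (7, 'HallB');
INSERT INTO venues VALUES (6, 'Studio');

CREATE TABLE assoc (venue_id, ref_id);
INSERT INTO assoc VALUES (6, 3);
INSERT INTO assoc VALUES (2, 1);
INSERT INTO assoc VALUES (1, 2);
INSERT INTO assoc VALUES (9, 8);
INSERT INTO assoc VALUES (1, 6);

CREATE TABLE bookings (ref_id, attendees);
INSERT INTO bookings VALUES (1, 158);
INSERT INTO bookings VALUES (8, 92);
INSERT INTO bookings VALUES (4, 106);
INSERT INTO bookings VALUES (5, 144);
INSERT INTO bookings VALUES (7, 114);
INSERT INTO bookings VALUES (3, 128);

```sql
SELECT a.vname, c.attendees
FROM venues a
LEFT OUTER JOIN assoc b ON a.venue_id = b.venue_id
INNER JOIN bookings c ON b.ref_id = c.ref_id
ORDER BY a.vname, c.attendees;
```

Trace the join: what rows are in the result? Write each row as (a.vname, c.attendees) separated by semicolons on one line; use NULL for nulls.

(Studio, 128); (Studio, 158)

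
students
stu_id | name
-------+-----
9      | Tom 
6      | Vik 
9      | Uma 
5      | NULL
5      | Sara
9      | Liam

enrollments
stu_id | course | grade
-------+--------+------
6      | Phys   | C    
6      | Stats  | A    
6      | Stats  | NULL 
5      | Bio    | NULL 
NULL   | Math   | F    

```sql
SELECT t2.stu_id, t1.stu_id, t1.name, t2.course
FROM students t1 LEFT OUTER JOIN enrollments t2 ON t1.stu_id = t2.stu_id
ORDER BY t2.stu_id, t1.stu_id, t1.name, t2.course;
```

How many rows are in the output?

8

LEFT JOIN keeps every row from `students`; unmatched rows get NULL for `enrollments`'s columns.
Matching on t1.stu_id = t2.stu_id. A NULL in a compared column never satisfies the condition.
- t1 row (stu_id=9): no match → kept, t2 columns NULL.
- t1 row (stu_id=6): matches 3 t2 row(s) → 3 output row(s).
- t1 row (stu_id=9): no match → kept, t2 columns NULL.
- t1 row (stu_id=5): matches 1 t2 row(s) → 1 output row(s).
- t1 row (stu_id=5): matches 1 t2 row(s) → 1 output row(s).
- t1 row (stu_id=9): no match → kept, t2 columns NULL.
Total: 5 matched + 3 padded = 8 rows.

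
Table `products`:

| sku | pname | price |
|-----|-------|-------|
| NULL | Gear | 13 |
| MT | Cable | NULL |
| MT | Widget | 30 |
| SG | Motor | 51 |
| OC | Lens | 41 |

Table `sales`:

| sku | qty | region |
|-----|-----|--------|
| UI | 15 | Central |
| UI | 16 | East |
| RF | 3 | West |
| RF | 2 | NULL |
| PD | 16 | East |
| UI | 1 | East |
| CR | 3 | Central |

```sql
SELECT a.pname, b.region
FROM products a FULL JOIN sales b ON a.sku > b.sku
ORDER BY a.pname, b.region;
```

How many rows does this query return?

11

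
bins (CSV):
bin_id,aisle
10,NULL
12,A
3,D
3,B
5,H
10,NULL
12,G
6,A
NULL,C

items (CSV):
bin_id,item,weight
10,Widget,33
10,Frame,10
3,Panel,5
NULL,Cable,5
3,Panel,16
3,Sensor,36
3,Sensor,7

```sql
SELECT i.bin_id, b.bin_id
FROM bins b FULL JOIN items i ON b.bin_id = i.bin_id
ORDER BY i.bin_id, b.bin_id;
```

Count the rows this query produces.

FULL OUTER JOIN keeps every row from both sides; unmatched rows get NULL for the other side's columns.
Matching on b.bin_id = i.bin_id. A NULL in a compared column never satisfies the condition.
Matched pairs: 12; unmatched b rows kept: 5; unmatched i rows kept: 1.
Total: 12 matched + 6 padded = 18 rows.

18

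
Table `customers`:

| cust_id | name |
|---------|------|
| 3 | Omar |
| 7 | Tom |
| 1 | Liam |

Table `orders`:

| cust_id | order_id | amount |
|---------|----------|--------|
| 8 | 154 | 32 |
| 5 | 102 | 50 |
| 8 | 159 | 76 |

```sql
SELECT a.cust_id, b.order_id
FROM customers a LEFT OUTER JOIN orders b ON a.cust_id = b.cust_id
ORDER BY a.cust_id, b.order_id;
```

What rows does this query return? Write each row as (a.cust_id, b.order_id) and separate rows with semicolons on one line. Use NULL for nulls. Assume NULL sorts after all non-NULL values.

LEFT JOIN keeps every row from `customers`; unmatched rows get NULL for `orders`'s columns.
Matching on a.cust_id = b.cust_id.
- cust_id=3: no b row matches, row kept with b columns NULL.
- cust_id=7: no b row matches, row kept with b columns NULL.
- cust_id=1: no b row matches, row kept with b columns NULL.
After projecting and ordering:
a.cust_id | b.order_id
1 | NULL
3 | NULL
7 | NULL

(1, NULL); (3, NULL); (7, NULL)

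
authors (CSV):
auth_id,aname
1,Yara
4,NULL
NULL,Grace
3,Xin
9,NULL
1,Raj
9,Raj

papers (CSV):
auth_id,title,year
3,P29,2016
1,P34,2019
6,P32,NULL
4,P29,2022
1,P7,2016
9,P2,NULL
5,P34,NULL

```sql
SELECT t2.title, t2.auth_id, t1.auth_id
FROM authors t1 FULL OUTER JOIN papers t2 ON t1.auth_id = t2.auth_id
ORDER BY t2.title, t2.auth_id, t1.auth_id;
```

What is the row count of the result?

11

FULL OUTER JOIN keeps every row from both sides; unmatched rows get NULL for the other side's columns.
Matching on t1.auth_id = t2.auth_id. A NULL in a compared column never satisfies the condition.
Matched pairs: 8; unmatched t1 rows kept: 1; unmatched t2 rows kept: 2.
Total: 8 matched + 3 padded = 11 rows.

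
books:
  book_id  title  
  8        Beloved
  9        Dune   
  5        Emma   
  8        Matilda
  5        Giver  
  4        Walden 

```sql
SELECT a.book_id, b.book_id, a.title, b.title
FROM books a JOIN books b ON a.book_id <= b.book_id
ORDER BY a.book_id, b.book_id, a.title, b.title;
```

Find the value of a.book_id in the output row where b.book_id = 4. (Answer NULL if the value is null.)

INNER JOIN keeps only pairs where the ON condition holds.
Matching on a.book_id <= b.book_id.
- book_id=8: 3 matching b row(s), so 3 row(s) emitted.
- book_id=9: 1 matching b row(s), so 1 row(s) emitted.
- book_id=5: 5 matching b row(s), so 5 row(s) emitted.
- book_id=8: 3 matching b row(s), so 3 row(s) emitted.
- book_id=5: 5 matching b row(s), so 5 row(s) emitted.
- book_id=4: 6 matching b row(s), so 6 row(s) emitted.

4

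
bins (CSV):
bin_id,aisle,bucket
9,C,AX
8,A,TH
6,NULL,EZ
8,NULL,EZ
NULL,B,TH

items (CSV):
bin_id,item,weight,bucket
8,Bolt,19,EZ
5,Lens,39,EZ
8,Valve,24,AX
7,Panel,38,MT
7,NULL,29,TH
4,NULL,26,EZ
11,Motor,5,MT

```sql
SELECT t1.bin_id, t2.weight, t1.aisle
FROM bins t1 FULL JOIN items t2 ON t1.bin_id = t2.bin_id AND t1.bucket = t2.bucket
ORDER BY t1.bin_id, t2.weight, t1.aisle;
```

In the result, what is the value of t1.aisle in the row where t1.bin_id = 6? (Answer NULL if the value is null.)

FULL OUTER JOIN keeps every row from both sides; unmatched rows get NULL for the other side's columns.
Matching on t1.bin_id = t2.bin_id AND t1.bucket = t2.bucket. A NULL in a compared column never satisfies the condition.
- t1 (bin_id=9, bucket=AX) has no partner → padded with NULL.
- t1 (bin_id=8, bucket=TH) has no partner → padded with NULL.
- t1 (bin_id=6, bucket=EZ) has no partner → padded with NULL.
- t1 (bin_id=8, bucket=EZ) pairs with 1 row(s) of t2.
- t1 (bin_id=NULL, bucket=TH) has no partner → padded with NULL.
- 6 row(s) from t2 found no t1 partner → padded with NULL.

NULL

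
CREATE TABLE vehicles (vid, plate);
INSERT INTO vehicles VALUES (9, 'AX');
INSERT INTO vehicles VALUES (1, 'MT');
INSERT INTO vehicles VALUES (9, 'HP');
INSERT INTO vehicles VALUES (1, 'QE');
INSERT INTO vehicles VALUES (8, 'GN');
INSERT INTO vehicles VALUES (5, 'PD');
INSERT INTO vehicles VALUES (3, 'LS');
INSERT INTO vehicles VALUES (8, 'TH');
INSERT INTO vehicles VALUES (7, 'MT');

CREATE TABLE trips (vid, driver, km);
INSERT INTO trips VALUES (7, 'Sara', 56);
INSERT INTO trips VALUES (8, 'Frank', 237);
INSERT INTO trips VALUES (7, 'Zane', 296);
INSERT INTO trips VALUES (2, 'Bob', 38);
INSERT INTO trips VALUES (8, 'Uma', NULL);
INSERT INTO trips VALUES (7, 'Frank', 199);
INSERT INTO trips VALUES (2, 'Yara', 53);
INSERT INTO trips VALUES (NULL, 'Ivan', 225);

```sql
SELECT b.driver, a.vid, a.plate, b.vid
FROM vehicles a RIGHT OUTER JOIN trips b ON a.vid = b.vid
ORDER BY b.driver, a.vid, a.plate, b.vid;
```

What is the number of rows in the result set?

RIGHT JOIN keeps every row from `trips`; unmatched rows get NULL for `vehicles`'s columns.
Matching on a.vid = b.vid. A NULL in a compared column never satisfies the condition.
Matched pairs: 7; unmatched b rows kept: 3.
Total: 7 matched + 3 padded = 10 rows.

10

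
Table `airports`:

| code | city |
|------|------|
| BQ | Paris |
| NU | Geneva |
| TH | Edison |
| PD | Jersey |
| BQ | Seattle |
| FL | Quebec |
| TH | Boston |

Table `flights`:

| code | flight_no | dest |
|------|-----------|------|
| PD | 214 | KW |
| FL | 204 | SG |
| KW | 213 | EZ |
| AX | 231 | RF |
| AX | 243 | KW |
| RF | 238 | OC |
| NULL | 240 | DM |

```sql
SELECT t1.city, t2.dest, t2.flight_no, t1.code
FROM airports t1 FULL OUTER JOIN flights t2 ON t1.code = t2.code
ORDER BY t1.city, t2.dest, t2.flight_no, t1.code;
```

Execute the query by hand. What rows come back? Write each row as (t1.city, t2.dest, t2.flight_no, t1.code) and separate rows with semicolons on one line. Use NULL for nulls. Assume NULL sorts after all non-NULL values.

FULL OUTER JOIN keeps every row from both sides; unmatched rows get NULL for the other side's columns.
Matching on t1.code = t2.code. A NULL in a compared column never satisfies the condition.
- code=BQ: no t2 row matches, row kept with t2 columns NULL.
- code=NU: no t2 row matches, row kept with t2 columns NULL.
- code=TH: no t2 row matches, row kept with t2 columns NULL.
- code=PD: 1 matching t2 row(s), so 1 row(s) emitted.
- code=BQ: no t2 row matches, row kept with t2 columns NULL.
- code=FL: 1 matching t2 row(s), so 1 row(s) emitted.
- code=TH: no t2 row matches, row kept with t2 columns NULL.
- 5 t2 row(s) had no t1 match → kept, t1 columns NULL.

(Boston, NULL, NULL, TH); (Edison, NULL, NULL, TH); (Geneva, NULL, NULL, NU); (Jersey, KW, 214, PD); (Paris, NULL, NULL, BQ); (Quebec, SG, 204, FL); (Seattle, NULL, NULL, BQ); (NULL, DM, 240, NULL); (NULL, EZ, 213, NULL); (NULL, KW, 243, NULL); (NULL, OC, 238, NULL); (NULL, RF, 231, NULL)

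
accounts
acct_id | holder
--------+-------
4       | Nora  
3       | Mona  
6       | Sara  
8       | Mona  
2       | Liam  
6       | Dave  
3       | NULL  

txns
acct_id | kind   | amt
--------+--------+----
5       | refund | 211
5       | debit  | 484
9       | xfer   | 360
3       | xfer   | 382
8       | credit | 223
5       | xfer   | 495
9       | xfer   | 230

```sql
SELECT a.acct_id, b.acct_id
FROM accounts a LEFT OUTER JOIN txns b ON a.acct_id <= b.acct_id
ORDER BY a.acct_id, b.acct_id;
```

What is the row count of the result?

LEFT JOIN keeps every row from `accounts`; unmatched rows get NULL for `txns`'s columns.
Matching on a.acct_id <= b.acct_id.
- a[0] acct_id=4 → 6 match(es) in b → 6 row(s).
- a[1] acct_id=3 → 7 match(es) in b → 7 row(s).
- a[2] acct_id=6 → 3 match(es) in b → 3 row(s).
- a[3] acct_id=8 → 3 match(es) in b → 3 row(s).
- a[4] acct_id=2 → 7 match(es) in b → 7 row(s).
- a[5] acct_id=6 → 3 match(es) in b → 3 row(s).
- a[6] acct_id=3 → 7 match(es) in b → 7 row(s).
Total: 36 rows.

36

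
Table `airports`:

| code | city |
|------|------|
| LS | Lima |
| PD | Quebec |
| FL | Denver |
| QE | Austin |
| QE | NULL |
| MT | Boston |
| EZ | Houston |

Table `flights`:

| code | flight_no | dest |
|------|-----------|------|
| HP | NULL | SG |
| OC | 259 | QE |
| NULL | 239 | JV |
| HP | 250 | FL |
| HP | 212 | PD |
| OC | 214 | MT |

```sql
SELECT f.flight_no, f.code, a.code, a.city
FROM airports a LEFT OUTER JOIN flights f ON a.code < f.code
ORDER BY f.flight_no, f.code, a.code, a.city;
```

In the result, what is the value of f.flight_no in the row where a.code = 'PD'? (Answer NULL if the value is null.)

NULL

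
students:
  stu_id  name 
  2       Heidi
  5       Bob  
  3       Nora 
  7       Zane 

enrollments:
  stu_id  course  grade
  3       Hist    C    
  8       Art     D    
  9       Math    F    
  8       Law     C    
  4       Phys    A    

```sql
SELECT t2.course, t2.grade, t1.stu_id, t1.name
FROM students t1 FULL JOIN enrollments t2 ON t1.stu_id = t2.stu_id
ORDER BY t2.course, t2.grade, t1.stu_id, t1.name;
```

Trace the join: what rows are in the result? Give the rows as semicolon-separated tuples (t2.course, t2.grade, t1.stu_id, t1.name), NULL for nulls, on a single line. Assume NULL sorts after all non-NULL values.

(Art, D, NULL, NULL); (Hist, C, 3, Nora); (Law, C, NULL, NULL); (Math, F, NULL, NULL); (Phys, A, NULL, NULL); (NULL, NULL, 2, Heidi); (NULL, NULL, 5, Bob); (NULL, NULL, 7, Zane)

FULL OUTER JOIN keeps every row from both sides; unmatched rows get NULL for the other side's columns.
Matching on t1.stu_id = t2.stu_id.
Matched pairs: 1; unmatched t1 rows kept: 3; unmatched t2 rows kept: 4.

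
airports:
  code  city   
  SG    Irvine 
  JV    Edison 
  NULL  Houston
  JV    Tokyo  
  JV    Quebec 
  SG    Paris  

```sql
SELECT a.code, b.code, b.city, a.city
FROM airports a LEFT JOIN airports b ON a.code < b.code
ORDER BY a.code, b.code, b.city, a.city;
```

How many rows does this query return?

LEFT JOIN keeps every row from `airports a`; unmatched rows get NULL for `airports b`'s columns.
Matching on a.code < b.code. A NULL in a compared column never satisfies the condition.
- a[0] code=SG → no match; kept with NULLs on the b side.
- a[1] code=JV → 2 match(es) in b → 2 row(s).
- a[2] code=NULL → no match; kept with NULLs on the b side.
- a[3] code=JV → 2 match(es) in b → 2 row(s).
- a[4] code=JV → 2 match(es) in b → 2 row(s).
- a[5] code=SG → no match; kept with NULLs on the b side.
Total: 6 matched + 3 padded = 9 rows.

9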